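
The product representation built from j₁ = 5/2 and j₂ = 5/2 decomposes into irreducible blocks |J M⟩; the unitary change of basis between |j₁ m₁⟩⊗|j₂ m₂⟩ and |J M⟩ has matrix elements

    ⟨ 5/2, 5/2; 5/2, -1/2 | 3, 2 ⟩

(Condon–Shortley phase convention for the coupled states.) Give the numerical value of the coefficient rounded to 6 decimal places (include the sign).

triangle: 2!×3!×3!/9! = 72/362880
(j±m)!: 5!×0!×2!×3!×5!×1! = 172800
prefactor² = (2J+1)×Δ×N² = 240
  k=0: +1/(0!×2!×0!×2!×3!×1!) = 1/24
Σ = 1/24  ⇒  CG² = 240×(1/24)² = 5/12
CG = +√(5/12) = +0.645497

+√(5/12) = +0.645497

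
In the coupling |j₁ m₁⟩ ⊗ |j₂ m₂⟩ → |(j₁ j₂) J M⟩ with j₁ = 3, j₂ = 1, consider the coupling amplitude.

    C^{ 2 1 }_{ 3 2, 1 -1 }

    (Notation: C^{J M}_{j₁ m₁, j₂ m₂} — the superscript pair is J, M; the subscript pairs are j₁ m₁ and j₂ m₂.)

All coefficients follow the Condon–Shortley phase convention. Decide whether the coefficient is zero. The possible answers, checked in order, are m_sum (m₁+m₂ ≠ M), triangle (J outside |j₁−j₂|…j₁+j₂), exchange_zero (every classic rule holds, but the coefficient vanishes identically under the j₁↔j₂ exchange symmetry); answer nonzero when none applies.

nonzero

m-sum: m₁+m₂ = 2+(-1) = 1, M = 1  ✓
triangle: |j₁−j₂| = 2 ≤ J = 2 ≤ j₁+j₂ = 4  ✓
exchange: j₁≠j₂ or m₁≠m₂ — the exchange symmetry imposes no constraint here
value check: CG = +√(10/21) = +0.690066 ≠ 0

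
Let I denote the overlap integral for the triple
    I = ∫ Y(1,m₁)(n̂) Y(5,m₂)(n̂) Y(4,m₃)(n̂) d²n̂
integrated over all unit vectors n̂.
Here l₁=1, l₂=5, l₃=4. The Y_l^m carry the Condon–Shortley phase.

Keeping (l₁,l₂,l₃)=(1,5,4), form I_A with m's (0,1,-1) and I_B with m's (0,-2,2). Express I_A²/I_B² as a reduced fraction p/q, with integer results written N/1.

8/7

Shared (l₁,l₂,l₃)=(1,5,4): N and (l;000)² cancel in I_A²/I_B².
A: Δ = 2!·0!·8!/11! = 1/495; Racah Σ t=1..1: t=1:−1/720 = -1/720; ⇒ 3j(1 5 4; 0 1 -1)² = 8/165, sgn +1
B: Δ = 2!·0!·8!/11! = 1/495; Racah Σ t=1..1: t=1:−1/1440 = -1/1440; ⇒ 3j(1 5 4; 0 -2 2)² = 7/165, sgn -1
I_A²/I_B² = (8/165)/(7/165) = 8/7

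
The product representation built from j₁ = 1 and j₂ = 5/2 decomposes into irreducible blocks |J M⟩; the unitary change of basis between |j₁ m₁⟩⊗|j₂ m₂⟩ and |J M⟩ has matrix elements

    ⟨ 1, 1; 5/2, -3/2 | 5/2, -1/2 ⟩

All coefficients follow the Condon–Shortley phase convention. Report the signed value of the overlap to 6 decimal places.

j₁+j₂−J=1  J+j₁−j₂=1  J−j₁+j₂=4  j₁+j₂+J+1=7
(j₁±m₁, j₂±m₂, J±M) = (2,0,1,4,2,3)
P² = 576/35
sum k=0..0:
  [0] +1/6 = 1/6
S = 1/6
C² = P²·S² = 16/35 ; C = +0.676123

+√(16/35) = +0.676123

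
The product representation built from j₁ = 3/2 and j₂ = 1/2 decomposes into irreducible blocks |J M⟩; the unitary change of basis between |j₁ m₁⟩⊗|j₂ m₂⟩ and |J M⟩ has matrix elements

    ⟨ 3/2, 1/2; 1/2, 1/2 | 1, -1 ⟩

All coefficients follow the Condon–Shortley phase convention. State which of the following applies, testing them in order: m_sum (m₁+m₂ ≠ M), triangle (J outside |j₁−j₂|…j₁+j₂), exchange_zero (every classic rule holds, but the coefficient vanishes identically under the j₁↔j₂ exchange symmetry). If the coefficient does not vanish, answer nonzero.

m-sum: m₁+m₂ = 1/2+1/2 = 1, M = -1  ✗ ⇒ coefficient is 0

m_sum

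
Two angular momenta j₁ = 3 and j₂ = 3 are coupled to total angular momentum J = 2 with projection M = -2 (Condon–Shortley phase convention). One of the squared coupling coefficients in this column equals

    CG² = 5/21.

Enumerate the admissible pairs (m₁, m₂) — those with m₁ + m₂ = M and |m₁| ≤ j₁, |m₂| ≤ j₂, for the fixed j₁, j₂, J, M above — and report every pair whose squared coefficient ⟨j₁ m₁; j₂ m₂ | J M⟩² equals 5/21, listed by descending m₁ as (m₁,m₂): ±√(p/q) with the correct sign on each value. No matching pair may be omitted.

Admissible pairs with m₁+m₂ = M = -2: (-3,1), (-2,0), (-1,-1), (0,-2), (1,-3)
  (m₁,m₂)=(1,-3): CG² = 5/42, CG = +√(5/42)
  (m₁,m₂)=(0,-2): CG² = 5/21, CG = −√(5/21)   ← matches the target
  (m₁,m₂)=(-1,-1): CG² = 2/7, CG = +√(2/7)
  (m₁,m₂)=(-2,0): CG² = 5/21, CG = −√(5/21)   ← matches the target
  (m₁,m₂)=(-3,1): CG² = 5/42, CG = +√(5/42)
Pairs with CG² = 5/21: (0,-2): −√(5/21); (-2,0): −√(5/21)

(0,-2): −√(5/21); (-2,0): −√(5/21)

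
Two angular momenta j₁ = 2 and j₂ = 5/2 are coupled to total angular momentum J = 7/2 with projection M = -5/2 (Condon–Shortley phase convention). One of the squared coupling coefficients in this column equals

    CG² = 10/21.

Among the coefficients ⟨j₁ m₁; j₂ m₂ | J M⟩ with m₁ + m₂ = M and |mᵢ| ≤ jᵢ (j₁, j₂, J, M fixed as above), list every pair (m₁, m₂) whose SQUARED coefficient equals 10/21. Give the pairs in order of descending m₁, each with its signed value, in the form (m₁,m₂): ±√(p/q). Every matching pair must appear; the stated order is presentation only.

Admissible pairs with m₁+m₂ = M = -5/2: (-2,-1/2), (-1,-3/2), (0,-5/2)
  (m₁,m₂)=(0,-5/2): CG² = 10/21, CG = +√(10/21)   ← matches the target
  (m₁,m₂)=(-1,-3/2): CG² = 1/63, CG = +√(1/63)
  (m₁,m₂)=(-2,-1/2): CG² = 32/63, CG = −√(32/63)
Pairs with CG² = 10/21: (0,-5/2): +√(10/21)

(0,-5/2): +√(10/21)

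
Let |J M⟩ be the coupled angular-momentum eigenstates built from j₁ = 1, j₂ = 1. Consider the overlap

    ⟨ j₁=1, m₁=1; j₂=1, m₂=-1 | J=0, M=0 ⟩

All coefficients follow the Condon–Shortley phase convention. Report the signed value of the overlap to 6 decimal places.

j₁+j₂−J=2  J+j₁−j₂=0  J−j₁+j₂=0  j₁+j₂+J+1=3
(j₁±m₁, j₂±m₂, J±M) = (2,0,0,2,0,0)
P² = 4/3
sum k=0..0:
  [0] +1/2 = 1/2
S = 1/2
C² = P²·S² = 1/3 ; C = +0.577350

+√(1/3) ≈ +0.577350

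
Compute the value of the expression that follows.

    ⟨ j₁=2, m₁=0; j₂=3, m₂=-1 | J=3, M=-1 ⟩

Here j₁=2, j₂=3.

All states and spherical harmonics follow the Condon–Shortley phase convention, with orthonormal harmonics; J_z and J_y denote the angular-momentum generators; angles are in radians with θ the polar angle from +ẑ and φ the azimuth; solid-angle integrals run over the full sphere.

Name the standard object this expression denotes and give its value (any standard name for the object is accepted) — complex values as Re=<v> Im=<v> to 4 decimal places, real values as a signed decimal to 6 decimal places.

Clebsch–Gordan coefficient, −√(3/20) ≈ -0.387298

This is a Clebsch–Gordan (vector-coupling) coefficient.
j₁+j₂−J=2  J+j₁−j₂=2  J−j₁+j₂=4  j₁+j₂+J+1=9
(j₁±m₁, j₂±m₂, J±M) = (2,2,2,4,2,4)
P² = 256/15
sum k=0..2:
  [0] +1/16 = 1/16
  [1] −1/6 = -1/6
  [2] +1/96 = 1/96
S = -3/32
C² = P²·S² = 3/20 ; C = -0.387298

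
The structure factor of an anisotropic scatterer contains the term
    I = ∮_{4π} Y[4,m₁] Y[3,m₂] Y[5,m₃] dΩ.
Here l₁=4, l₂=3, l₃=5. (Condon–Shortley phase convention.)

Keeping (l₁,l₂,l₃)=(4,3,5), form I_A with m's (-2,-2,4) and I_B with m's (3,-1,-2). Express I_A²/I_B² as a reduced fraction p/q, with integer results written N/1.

240/343

Shared (l₁,l₂,l₃)=(4,3,5): N and (l;000)² cancel in I_A²/I_B².
A: Δ = 2!·6!·4!/13! = 1/180180; Racah Σ t=0..1: t=0:+1/8640 t=1:−1/2880 = -1/4320; ⇒ 3j(4 3 5; -2 -2 4)² = 8/429, sgn +1
B: Δ = 2!·6!·4!/13! = 1/180180; Racah Σ t=0..1: t=0:+1/960 t=1:−1/4320 = 7/8640; ⇒ 3j(4 3 5; 3 -1 -2)² = 343/12870, sgn -1
I_A²/I_B² = (8/429)/(343/12870) = 240/343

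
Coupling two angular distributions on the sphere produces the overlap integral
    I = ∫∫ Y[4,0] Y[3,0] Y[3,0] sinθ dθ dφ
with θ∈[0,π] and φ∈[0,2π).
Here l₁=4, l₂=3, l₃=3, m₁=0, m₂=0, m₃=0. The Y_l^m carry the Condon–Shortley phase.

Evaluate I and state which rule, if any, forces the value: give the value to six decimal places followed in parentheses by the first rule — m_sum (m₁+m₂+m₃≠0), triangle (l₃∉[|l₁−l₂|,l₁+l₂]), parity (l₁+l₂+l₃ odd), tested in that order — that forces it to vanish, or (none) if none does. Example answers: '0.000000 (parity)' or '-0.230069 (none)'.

m-sum 0 ✓  L=10 even ✓  1≤3≤7 ✓
Π(2lᵢ+1) = 9×7×7 = 441
triangle coeff Δ(4,3,3) = 1/34650
Σ_t [1,3]: t=1:−1/72 t=2:+1/16 t=3:−1/72 = 5/144
(3j)²=2/77 [(4 3 3; 0 0 0)], sign=-1
(m-triple is (0,0,0) — same symbol as above.)
⇒ 4πI² = 36/121
I = (+1)√(36/121/(4π)) = 0.15386989
No selection rule forces the value: the integral is nonzero (none).

0.153870 (none)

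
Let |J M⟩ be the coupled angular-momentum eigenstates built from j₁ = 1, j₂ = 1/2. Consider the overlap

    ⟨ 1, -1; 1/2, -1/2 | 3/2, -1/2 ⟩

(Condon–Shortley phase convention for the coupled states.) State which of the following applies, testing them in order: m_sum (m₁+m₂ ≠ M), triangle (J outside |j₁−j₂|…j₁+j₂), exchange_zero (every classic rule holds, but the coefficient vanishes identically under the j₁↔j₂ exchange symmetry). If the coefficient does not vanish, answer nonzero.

m_sum

m-sum: m₁+m₂ = -1+(-1/2) = -3/2, M = -1/2  ✗ ⇒ coefficient is 0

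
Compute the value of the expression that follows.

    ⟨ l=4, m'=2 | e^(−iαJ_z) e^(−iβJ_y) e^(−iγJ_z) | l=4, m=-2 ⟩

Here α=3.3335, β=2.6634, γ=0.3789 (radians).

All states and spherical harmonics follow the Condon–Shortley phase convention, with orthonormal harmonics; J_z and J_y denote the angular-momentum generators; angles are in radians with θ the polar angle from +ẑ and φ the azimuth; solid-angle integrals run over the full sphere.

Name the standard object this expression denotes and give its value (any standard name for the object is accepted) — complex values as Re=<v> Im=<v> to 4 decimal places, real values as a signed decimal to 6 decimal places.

Wigner D-matrix element, Re=0.2512 Im=0.0986

This is a Wigner D-matrix element — the rotation-matrix element ⟨l m'| R(α,β,γ) |l m⟩ in the angular-momentum basis.
First d^4_{2,-2}(β=2.6634), then the phase factors e^{-i(2)α} and e^{-i(-2)γ}:
With c≡cos(β/2)=0.236825 and s≡sin(β/2)=0.971552, N=[720·2·2·720]^{1/2}=1440.000000
k∈{0,1,2} keeps every argument non-negative
  k=0: (−1)^4·1440.0000/(96)·0.2368^4·0.9716^4 = +0.042040
  k=1: (−1)^5·1440.0000/(120)·0.2368^2·0.9716^6 = -0.566021
  k=2: (−1)^6·1440.0000/(1440)·0.2368^0·0.9716^8 = +0.793834
d^4_{2,-2}(2.6634) = +0.042040 -0.566021 +0.793834 = +0.269853
D = (+0.927243-0.374460i)·(+0.269853)·(+0.726350+0.687325i) = +0.251200+0.098585i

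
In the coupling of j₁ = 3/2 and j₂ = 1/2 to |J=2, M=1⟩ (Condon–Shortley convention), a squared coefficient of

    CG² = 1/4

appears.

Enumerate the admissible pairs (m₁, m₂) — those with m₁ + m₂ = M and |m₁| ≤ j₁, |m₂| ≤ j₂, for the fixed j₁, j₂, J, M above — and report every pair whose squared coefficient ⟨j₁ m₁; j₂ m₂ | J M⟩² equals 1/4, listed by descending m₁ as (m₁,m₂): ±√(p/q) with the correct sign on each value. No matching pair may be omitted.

Admissible pairs with m₁+m₂ = M = 1: (1/2,1/2), (3/2,-1/2)
  (m₁,m₂)=(3/2,-1/2): CG² = 1/4, CG = +√(1/4)   ← matches the target
  (m₁,m₂)=(1/2,1/2): CG² = 3/4, CG = +√(3/4)
Pairs with CG² = 1/4: (3/2,-1/2): +√(1/4)

(3/2,-1/2): +√(1/4)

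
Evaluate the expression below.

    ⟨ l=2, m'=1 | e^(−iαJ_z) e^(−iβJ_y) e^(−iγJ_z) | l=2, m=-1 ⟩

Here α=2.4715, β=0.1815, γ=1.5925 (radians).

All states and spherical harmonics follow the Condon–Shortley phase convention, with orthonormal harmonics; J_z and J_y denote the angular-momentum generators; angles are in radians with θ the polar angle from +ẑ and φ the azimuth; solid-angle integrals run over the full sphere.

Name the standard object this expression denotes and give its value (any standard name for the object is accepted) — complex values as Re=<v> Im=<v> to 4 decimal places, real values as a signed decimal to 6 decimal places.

This is a Wigner D-matrix element — the rotation-matrix element ⟨l m'| R(α,β,γ) |l m⟩ in the angular-momentum basis.
First d^2_{1,-1}(β=0.1815), then the phase factors e^{-i(1)α} and e^{-i(-1)γ}:
With c≡cos(β/2)=0.995885 and s≡sin(β/2)=0.090625, N=[6·1·1·6]^{1/2}=6.000000
The bounds max(0,m−m')=0 and min(l+m,l−m')=1 give 2 terms
  k=0: (−1)^2·6.0000/(2)·0.9959^2·0.0906^2 = +0.024437
  k=1: (−1)^3·6.0000/(6)·0.9959^0·0.0906^4 = -0.000067
d^2_{1,-1}(0.1815) = +0.024437 -0.000067 = +0.024369
D = (-0.783764-0.621059i)·(+0.024369)·(-0.021702+0.999764i) = +0.015546-0.018767i

Wigner D-matrix element, Re=0.0155 Im=-0.0188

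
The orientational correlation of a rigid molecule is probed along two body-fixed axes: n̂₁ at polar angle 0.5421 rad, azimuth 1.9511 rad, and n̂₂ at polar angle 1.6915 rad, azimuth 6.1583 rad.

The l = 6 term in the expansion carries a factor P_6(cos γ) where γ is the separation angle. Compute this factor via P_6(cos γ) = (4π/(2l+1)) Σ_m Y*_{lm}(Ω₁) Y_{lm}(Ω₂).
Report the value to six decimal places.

0.224227

Term-by-term m-sum for l=6 (normalisation 4π/13 = 0.966644):
  m=-6: Y*=+0.005946-0.006904i  Y=+0.338531+0.314940i  product +0.004187-0.000464i
  m=-5: Y*=-0.049566-0.017018i  Y=-0.157617-0.113581i  product +0.005880+0.008312i
  m=-4: Y*=+0.008861+0.178562i  Y=-0.255657-0.139514i  product +0.022647-0.046887i
  m=-3: Y*=+0.353316-0.161989i  Y=+0.202847+0.079765i  product +0.084590-0.004677i
  m=-2: Y*=-0.349267-0.332366i  Y=+0.232003+0.059183i  product -0.061361-0.097781i
  m=-1: Y*=-0.051059+0.127723i  Y=-0.223395-0.028045i  product +0.014988-0.027101i
  m=+0: Y*=-0.400036-0.000000i  Y=-0.225235+0.000000i  product +0.090102+0.000000i
  m=+1: Y*=+0.051059+0.127723i  Y=+0.223395-0.028045i  product +0.014988+0.027101i
  m=+2: Y*=-0.349267+0.332366i  Y=+0.232003-0.059183i  product -0.061361+0.097781i
  m=+3: Y*=-0.353316-0.161989i  Y=-0.202847+0.079765i  product +0.084590+0.004677i
  m=+4: Y*=+0.008861-0.178562i  Y=-0.255657+0.139514i  product +0.022647+0.046887i
  m=+5: Y*=+0.049566-0.017018i  Y=+0.157617-0.113581i  product +0.005880-0.008312i
  m=+6: Y*=+0.005946+0.006904i  Y=+0.338531-0.314940i  product +0.004187+0.000464i
Σ over m = +0.231965+0.000000i; ×(4π/13) → +0.224227+0.000000i. Real part: 0.224227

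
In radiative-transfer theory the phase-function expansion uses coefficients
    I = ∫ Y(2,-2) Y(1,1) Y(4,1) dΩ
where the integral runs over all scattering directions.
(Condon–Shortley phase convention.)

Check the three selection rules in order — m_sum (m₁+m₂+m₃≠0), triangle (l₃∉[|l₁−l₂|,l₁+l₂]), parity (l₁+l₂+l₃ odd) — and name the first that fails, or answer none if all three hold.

m₁+m₂+m₃ = -2 + 1 + 1 = 0  ✓
triangle: need |l₁−l₂| ≤ l₃ ≤ l₁+l₂ = [1,3]; l₃=4 is outside  ✗
parity: l₁+l₂+l₃ = 7 is odd

triangle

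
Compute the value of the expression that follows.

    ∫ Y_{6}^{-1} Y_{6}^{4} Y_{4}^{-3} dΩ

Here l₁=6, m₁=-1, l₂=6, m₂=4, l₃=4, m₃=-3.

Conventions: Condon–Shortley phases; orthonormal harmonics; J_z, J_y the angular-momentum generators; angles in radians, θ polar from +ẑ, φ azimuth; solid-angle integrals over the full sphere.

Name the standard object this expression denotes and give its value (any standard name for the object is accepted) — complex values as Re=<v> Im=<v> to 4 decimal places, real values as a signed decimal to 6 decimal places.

Gaunt coefficient, -0.154578

This is a Gaunt coefficient — the integral of a triple product of spherical harmonics over the sphere.
Checks pass: Σm=0; 16 even; l₃=4∈[0,12].
(2·6+1)(2·6+1)(2·4+1) = 1521
Δ: 8! 4! 4! / 17! → 1/15315300
sum: t=2:+1/829440 t=3:−1/25920 t=4:+1/9216 t=5:−1/25920 t=6:+1/829440 = 7/207360
3j²(6 6 4; 0 0 0) = Δ·Π!·Σ² = 28/2431  (sign +1)
sum: t=6:+1/207360 t=7:−1/725760 = 1/290304
3j²(6 6 4; -1 4 -3) = Δ·Π!·Σ² = 125/7293  (sign -1)
combine: 4πI² = 1521·28/2431·125/7293 = 10500/34969
take √, sign -1: I = -0.15457815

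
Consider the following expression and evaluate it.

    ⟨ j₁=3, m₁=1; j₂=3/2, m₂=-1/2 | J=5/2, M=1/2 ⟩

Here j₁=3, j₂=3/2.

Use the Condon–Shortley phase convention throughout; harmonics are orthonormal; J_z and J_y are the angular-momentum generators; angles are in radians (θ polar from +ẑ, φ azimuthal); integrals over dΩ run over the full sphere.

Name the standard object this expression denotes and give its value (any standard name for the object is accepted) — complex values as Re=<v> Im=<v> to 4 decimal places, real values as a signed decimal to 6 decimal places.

Clebsch–Gordan coefficient, −√(1/70) ≈ -0.119523

This is a Clebsch–Gordan (vector-coupling) coefficient.
j₁+j₂−J=2  J+j₁−j₂=4  J−j₁+j₂=1  j₁+j₂+J+1=8
(j₁±m₁, j₂±m₂, J±M) = (4,2,1,2,3,2)
P² = 288/35
sum k=0..1:
  [0] +1/8 = 1/8
  [1] −1/6 = -1/6
S = -1/24
C² = P²·S² = 1/70 ; C = -0.119523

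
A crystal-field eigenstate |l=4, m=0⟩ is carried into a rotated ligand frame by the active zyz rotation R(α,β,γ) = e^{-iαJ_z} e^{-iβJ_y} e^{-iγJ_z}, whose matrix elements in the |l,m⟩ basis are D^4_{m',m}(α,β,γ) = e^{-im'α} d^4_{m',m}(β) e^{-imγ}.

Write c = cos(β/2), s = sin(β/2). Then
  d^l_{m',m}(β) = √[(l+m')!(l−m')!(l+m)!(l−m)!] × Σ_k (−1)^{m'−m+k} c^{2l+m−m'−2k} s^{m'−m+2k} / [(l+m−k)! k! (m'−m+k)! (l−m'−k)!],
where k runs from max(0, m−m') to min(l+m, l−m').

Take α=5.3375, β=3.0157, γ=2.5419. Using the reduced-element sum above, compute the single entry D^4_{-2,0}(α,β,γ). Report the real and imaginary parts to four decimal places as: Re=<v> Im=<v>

D^4_{-2,0}(5.3375,3.0157,2.5419) = e^{-i·-2·5.3375}·d^4_{-2,0}(3.0157)·e^{-i·0·2.5419}. Compute d first:
c=cos(3.015700/2)=0.062905, s=sin(3.015700/2)=0.998020; N=√[2·720·24·24]=910.735966
Admissible k: 2..4 (factorial args all ≥0)
  k=2: (−1)^0·910.7360/(96)·0.0629^6·0.9980^2 = +0.000001
  k=3: (−1)^1·910.7360/(36)·0.0629^4·0.9980^4 = -0.000393
  k=4: (−1)^2·910.7360/(96)·0.0629^2·0.9980^6 = +0.037096
d^4_{-2,0}(3.0157) = +0.000001 -0.000393 +0.037096 = +0.036703
Phases: e^{-i·(-2)·5.3375}=-0.315112-0.949055i, e^{-i·(0)·2.5419}=+1.000000+0.000000i ⇒ D=-0.011566-0.034833i

Re=-0.0116 Im=-0.0348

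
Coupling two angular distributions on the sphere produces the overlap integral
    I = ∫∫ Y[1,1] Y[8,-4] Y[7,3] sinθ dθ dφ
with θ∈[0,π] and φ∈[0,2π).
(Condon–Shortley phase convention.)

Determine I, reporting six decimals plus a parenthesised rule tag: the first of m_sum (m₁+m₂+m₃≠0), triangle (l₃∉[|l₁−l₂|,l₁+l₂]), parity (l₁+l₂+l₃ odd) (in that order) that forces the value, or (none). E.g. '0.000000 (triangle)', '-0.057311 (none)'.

Rules hold: Σm=0, L=16 even, 7≤7≤9.
N = 3·17·15 = 765
Δ = 2!·0!·14!/17! = 1/2040
Racah Σ t=1..1: t=1:−1/25401600 = -1/25401600
⇒ 3j(1 8 7; 0 0 0)² = 8/255, sgn +1
Racah Σ t=0..0: t=0:+1/174182400 = 1/174182400
⇒ 3j(1 8 7; 1 -4 3)² = 11/340, sgn +1
4πI² = N·(3j₀)²·(3jₘ)² = 66/85
I = +1·√(0.776471/4π) = 0.24857507
No selection rule forces the value: the integral is nonzero (none).

0.248575 (none)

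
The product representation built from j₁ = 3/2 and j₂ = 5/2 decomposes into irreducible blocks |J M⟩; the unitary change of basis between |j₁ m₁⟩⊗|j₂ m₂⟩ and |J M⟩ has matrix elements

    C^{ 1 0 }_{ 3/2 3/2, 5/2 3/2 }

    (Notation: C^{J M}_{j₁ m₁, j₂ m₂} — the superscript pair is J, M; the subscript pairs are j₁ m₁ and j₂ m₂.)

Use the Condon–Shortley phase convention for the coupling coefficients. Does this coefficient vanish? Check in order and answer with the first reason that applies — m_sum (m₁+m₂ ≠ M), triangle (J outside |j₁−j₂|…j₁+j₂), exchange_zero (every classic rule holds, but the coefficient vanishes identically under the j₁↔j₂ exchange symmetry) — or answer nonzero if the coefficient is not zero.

m-sum: m₁+m₂ = 3/2+3/2 = 3, M = 0  ✗ ⇒ coefficient is 0

m_sum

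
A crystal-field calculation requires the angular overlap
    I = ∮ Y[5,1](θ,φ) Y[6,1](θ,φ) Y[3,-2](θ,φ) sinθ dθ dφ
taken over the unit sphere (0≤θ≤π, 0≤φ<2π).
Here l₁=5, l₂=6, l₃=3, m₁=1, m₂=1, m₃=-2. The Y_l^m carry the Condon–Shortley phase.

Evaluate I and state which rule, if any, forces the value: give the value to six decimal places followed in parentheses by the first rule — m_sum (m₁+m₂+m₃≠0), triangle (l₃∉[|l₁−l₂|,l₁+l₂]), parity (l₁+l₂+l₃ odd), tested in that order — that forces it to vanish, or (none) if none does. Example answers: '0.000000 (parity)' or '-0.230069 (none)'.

0.134828 (none)

m-sum 0 ✓  L=14 even ✓  1≤3≤11 ✓
Π(2lᵢ+1) = 11×13×7 = 1001
triangle coeff Δ(5,6,3) = 1/675675
Σ_t [3,5]: t=3:−1/8640 t=4:+1/2304 t=5:−1/8640 = 7/34560
(3j)²=7/429 [(5 6 3; 0 0 0)], sign=-1
Σ_t [3,4]: t=3:−1/17280 t=4:+1/6912 = 1/11520
(3j)²=2/143 [(5 6 3; 1 1 -2)], sign=-1
⇒ 4πI² = 98/429
I = (+1)√(98/429/(4π)) = 0.13482780
No selection rule forces the value: the integral is nonzero (none).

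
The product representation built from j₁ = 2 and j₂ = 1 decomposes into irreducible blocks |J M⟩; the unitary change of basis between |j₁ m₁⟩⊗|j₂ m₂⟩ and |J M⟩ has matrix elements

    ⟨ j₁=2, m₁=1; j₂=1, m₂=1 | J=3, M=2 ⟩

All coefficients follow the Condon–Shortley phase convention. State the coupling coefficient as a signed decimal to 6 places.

triangle: 0!×4!×2!/7! = 48/5040
(j±m)!: 3!×1!×2!×0!×5!×1! = 1440
prefactor² = (2J+1)×Δ×N² = 96
  k=0: +1/(0!×0!×1!×2!×3!×0!) = 1/12
Σ = 1/12  ⇒  CG² = 96×(1/12)² = 2/3
CG = +√(2/3) = +0.816497

+0.816497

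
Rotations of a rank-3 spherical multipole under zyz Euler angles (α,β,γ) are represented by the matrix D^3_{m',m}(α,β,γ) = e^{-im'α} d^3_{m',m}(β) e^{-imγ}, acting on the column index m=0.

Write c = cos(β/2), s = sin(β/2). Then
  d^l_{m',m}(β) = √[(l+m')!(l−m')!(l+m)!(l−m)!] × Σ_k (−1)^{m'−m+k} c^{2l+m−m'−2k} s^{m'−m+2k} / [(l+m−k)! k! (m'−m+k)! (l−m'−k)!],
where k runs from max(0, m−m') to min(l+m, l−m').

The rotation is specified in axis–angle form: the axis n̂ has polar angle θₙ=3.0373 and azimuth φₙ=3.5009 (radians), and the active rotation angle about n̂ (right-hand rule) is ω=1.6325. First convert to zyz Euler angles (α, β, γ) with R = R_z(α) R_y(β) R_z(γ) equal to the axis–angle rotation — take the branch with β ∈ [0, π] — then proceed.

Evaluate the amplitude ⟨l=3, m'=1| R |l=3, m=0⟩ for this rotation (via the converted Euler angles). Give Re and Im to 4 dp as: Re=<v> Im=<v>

Re=-0.1117 Im=0.2287

Axis–angle → zyz. n̂ = (sinθₙcosφₙ, sinθₙsinφₙ, cosθₙ) = (-0.097456, -0.036606, -0.994566), ω = 1.6325.
R = I cosω + sinω [n̂]ₓ + (1−cosω) n̂n̂ᵀ gives
  R = [-0.051581, +0.996461, +0.066367; -0.988886, -0.060242, +0.135922; +0.139439, -0.058619, +0.988494]
β = atan2(√(R₁₃²+R₂₃²), R₃₃) = 0.151842; α = atan2(R₂₃, R₁₃) mod 2π = 1.116573; γ = atan2(R₃₂, −R₃₁) mod 2π = 3.539551
First d^3_{1,0}(β=0.1518), then the phase factors e^{-i(1)α} and e^{-i(0)γ}:
With c≡cos(β/2)=0.997119 and s≡sin(β/2)=0.075848, N=[24·2·6·6]^{1/2}=41.569219
The bounds max(0,m−m')=0 and min(l+m,l−m')=2 give 3 terms
  k=0: (−1)^1·41.5692/(12)·0.9971^5·0.0758^1 = -0.258983
  k=1: (−1)^2·41.5692/(4)·0.9971^3·0.0758^3 = +0.004496
  k=2: (−1)^3·41.5692/(12)·0.9971^1·0.0758^5 = -0.000009
d^3_{1,0}(0.1518) = -0.258983 +0.004496 -0.000009 = -0.254496
Phases: e^{-i·(1)·1.1166}=+0.438764-0.898602i, e^{-i·(0)·3.5396}=+1.000000+0.000000i ⇒ D=-0.111664+0.228691i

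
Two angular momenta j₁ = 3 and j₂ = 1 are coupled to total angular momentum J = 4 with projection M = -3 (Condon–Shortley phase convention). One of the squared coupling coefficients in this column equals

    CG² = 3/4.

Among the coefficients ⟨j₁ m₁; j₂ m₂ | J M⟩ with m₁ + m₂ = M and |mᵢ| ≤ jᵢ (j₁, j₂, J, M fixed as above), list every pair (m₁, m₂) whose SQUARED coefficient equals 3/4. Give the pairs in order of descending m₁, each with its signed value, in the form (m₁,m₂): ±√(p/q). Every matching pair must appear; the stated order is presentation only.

(-2,-1): +√(3/4)

Admissible pairs with m₁+m₂ = M = -3: (-3,0), (-2,-1)
  (m₁,m₂)=(-2,-1): CG² = 3/4, CG = +√(3/4)   ← matches the target
  (m₁,m₂)=(-3,0): CG² = 1/4, CG = +√(1/4)
Pairs with CG² = 3/4: (-2,-1): +√(3/4)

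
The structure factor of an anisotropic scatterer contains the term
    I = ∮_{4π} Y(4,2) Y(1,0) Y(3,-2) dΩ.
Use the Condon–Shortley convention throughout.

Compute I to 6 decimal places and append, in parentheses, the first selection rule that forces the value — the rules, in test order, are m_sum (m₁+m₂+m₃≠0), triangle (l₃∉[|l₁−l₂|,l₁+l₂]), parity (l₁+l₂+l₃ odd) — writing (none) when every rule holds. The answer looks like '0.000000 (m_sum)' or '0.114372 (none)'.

Checks pass: Σm=0; 8 even; l₃=3∈[3,5].
(2·4+1)(2·1+1)(2·3+1) = 189
Δ: 2! 6! 0! / 9! → 1/252
sum: t=1:−1/36 = -1/36
3j²(4 1 3; 0 0 0) = Δ·Π!·Σ² = 4/63  (sign +1)
sum: t=1:−1/120 = -1/120
3j²(4 1 3; 2 0 -2) = Δ·Π!·Σ² = 1/21  (sign +1)
combine: 4πI² = 189·4/63·1/21 = 4/7
take √, sign +1: I = 0.21324362
No selection rule forces the value: the integral is nonzero (none).

0.213244 (none)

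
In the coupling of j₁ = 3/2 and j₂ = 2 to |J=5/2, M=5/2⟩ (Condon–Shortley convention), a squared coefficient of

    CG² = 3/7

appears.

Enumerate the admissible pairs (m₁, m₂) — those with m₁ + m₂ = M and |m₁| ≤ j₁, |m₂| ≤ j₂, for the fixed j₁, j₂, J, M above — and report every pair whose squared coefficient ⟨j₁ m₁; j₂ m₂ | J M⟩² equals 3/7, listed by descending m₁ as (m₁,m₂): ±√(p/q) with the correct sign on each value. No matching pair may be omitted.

Admissible pairs with m₁+m₂ = M = 5/2: (1/2,2), (3/2,1)
  (m₁,m₂)=(3/2,1): CG² = 3/7, CG = +√(3/7)   ← matches the target
  (m₁,m₂)=(1/2,2): CG² = 4/7, CG = −√(4/7)
Pairs with CG² = 3/7: (3/2,1): +√(3/7)

(3/2,1): +√(3/7)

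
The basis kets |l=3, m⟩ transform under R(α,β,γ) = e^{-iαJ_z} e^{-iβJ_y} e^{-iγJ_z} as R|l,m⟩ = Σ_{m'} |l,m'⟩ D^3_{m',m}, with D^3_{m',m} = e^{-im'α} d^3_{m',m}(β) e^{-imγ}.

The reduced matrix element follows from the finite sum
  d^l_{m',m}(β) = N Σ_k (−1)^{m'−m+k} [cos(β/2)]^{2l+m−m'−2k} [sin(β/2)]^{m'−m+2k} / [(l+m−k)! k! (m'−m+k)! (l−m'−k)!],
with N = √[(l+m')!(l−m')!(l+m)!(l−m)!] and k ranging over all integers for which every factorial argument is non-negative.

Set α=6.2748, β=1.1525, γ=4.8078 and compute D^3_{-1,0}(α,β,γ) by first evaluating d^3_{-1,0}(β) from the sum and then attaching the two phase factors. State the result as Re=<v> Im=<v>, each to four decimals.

Re=-0.0692 Im=0.0006

First d^3_{-1,0}(β=1.1525), then the phase factors e^{-i(-1)α} and e^{-i(0)γ}:
With c≡cos(β/2)=0.838512 and s≡sin(β/2)=0.544883, N=[2·24·6·6]^{1/2}=41.569219
k: max(0,(0)−(-1))=1 … min(3+(0),3−(-1))=3
  k=1: (−1)^0·41.5692/(12)·0.8385^5·0.5449^1 = +0.782420
  k=2: (−1)^1·41.5692/(4)·0.8385^3·0.5449^3 = -0.991175
  k=3: (−1)^2·41.5692/(12)·0.8385^1·0.5449^5 = +0.139514
d^3_{-1,0}(1.1525) = +0.782420 -0.991175 +0.139514 = -0.069240
D = (+0.999965-0.008385i)·(-0.069240)·(+1.000000+0.000000i) = -0.069238+0.000581i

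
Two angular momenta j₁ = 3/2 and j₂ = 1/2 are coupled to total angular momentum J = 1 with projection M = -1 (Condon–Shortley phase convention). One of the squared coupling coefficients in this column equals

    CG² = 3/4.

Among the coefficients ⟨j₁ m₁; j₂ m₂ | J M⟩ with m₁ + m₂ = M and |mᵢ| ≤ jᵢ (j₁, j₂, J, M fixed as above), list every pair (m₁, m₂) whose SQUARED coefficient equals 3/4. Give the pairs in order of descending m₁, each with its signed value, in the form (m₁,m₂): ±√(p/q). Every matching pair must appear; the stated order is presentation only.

Admissible pairs with m₁+m₂ = M = -1: (-3/2,1/2), (-1/2,-1/2)
  (m₁,m₂)=(-1/2,-1/2): CG² = 1/4, CG = +√(1/4)
  (m₁,m₂)=(-3/2,1/2): CG² = 3/4, CG = −√(3/4)   ← matches the target
Pairs with CG² = 3/4: (-3/2,1/2): −√(3/4)

(-3/2,1/2): −√(3/4)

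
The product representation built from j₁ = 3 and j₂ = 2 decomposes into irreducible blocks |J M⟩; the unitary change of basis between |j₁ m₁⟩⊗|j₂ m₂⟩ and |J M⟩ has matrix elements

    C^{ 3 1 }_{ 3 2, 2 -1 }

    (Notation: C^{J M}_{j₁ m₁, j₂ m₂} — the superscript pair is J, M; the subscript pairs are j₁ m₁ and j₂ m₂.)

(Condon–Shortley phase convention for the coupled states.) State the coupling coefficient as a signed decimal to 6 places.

+√(1/4) = +0.500000

triangle: 2!×4!×2!/9! = 96/362880
(j±m)!: 5!×1!×1!×3!×4!×2! = 34560
prefactor² = (2J+1)×Δ×N² = 64
  k=0: +1/(0!×2!×1!×1!×3!×1!) = 1/12
  k=1: −1/(1!×1!×0!×0!×4!×2!) = -1/48
Σ = 1/16  ⇒  CG² = 64×(1/16)² = 1/4
CG = +√(1/4) = +0.500000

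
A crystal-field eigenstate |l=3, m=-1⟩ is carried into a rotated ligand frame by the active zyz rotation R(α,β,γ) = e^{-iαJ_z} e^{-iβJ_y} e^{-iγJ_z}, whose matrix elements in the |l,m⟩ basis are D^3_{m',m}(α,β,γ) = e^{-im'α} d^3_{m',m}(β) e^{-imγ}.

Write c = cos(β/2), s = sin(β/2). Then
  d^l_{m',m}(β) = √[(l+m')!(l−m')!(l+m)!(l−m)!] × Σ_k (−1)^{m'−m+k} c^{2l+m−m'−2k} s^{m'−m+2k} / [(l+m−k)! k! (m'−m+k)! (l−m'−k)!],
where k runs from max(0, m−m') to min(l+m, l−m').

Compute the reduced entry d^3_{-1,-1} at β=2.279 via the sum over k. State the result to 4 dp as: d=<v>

d^3_{-1,-1}(β=2.2790) via the finite sum:
c=cos(2.279000/2)=0.418049, s=sin(2.279000/2)=0.908425; N=√[2·24·2·24]=48.000000
k: max(0,(-1)−(-1))=0 … min(3+(-1),3−(-1))=2
  k=0: (−1)^0·48.0000/(48)·0.4180^6·0.9084^0 = +0.005338
  k=1: (−1)^1·48.0000/(6)·0.4180^4·0.9084^2 = -0.201639
  k=2: (−1)^2·48.0000/(8)·0.4180^2·0.9084^4 = +0.714103
d^3_{-1,-1}(2.2790) = +0.005338 -0.201639 +0.714103 = +0.517801

d=0.5178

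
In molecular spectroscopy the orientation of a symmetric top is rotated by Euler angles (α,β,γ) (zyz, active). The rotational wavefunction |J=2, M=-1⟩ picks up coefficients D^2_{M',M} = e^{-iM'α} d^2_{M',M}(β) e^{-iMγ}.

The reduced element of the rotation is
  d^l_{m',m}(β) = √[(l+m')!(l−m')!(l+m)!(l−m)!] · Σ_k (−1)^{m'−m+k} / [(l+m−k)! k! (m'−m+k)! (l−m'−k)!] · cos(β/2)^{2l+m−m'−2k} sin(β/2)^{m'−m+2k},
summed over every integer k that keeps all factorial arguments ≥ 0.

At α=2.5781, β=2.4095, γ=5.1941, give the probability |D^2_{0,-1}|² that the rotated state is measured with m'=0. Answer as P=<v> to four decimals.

P=0.3708

First d^2_{0,-1}(β=2.4095), then the phase factors e^{-i(0)α} and e^{-i(-1)γ}:
With c≡cos(β/2)=0.357926 and s≡sin(β/2)=0.933750, N=[2·2·1·6]^{1/2}=4.898979
The bounds max(0,m−m')=0 and min(l+m,l−m')=1 give 2 terms
  k=0: (−1)^1·4.8990/(2)·0.3579^3·0.9337^1 = -0.104879
  k=1: (−1)^2·4.8990/(2)·0.3579^1·0.9337^3 = +0.713774
d^2_{0,-1}(2.4095) = -0.104879 +0.713774 = +0.608896
|D^2_{0,-1}|² = |d^2_{0,-1}(β)|² = (+0.608896)² = 0.370754 (the z-rotation phases have unit modulus)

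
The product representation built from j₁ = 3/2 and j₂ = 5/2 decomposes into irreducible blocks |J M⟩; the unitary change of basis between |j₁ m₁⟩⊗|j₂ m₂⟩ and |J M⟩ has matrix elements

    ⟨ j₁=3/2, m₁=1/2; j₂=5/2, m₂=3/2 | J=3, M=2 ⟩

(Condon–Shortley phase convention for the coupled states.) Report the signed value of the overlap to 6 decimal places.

−√(1/12) = -0.288675

j₁+j₂−J=1  J+j₁−j₂=2  J−j₁+j₂=4  j₁+j₂+J+1=8
(j₁±m₁, j₂±m₂, J±M) = (2,1,4,1,5,1)
P² = 48
sum k=0..1:
  [0] +1/24 = 1/24
  [1] −1/12 = -1/12
S = -1/24
C² = P²·S² = 1/12 ; C = -0.288675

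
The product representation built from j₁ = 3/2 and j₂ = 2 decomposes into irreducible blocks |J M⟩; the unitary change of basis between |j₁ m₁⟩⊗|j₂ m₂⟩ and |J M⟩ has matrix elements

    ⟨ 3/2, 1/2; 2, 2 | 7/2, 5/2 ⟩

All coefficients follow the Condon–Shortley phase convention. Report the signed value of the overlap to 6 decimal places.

j₁+j₂−J=0  J+j₁−j₂=3  J−j₁+j₂=4  j₁+j₂+J+1=8
(j₁±m₁, j₂±m₂, J±M) = (2,1,4,0,6,1)
P² = 6912/7
sum k=0..0:
  [0] +1/48 = 1/48
S = 1/48
C² = P²·S² = 3/7 ; C = +0.654654

+√(3/7) = +0.654654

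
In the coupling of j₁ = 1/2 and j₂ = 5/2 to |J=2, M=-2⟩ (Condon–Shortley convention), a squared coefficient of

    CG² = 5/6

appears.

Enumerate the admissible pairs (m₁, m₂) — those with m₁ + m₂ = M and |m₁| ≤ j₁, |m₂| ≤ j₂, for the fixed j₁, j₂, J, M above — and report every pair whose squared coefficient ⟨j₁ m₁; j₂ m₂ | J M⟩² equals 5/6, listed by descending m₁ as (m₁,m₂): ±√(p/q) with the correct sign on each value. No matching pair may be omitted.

(1/2,-5/2): +√(5/6)

Admissible pairs with m₁+m₂ = M = -2: (-1/2,-3/2), (1/2,-5/2)
  (m₁,m₂)=(1/2,-5/2): CG² = 5/6, CG = +√(5/6)   ← matches the target
  (m₁,m₂)=(-1/2,-3/2): CG² = 1/6, CG = −√(1/6)
Pairs with CG² = 5/6: (1/2,-5/2): +√(5/6)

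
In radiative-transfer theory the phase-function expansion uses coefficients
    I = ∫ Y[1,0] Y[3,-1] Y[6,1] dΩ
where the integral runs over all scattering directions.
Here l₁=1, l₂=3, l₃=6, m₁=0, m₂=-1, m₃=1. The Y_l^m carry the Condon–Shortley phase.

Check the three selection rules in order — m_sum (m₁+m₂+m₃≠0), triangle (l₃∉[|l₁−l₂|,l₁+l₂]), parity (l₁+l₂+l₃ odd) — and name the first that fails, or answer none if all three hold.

azimuthal sum: 0 − 1 + 1 = 0  ✓
l₃ must lie in [2,4]; have l₃=6  ✗
L = 1 + 3 + 6 = 10 (even)

triangle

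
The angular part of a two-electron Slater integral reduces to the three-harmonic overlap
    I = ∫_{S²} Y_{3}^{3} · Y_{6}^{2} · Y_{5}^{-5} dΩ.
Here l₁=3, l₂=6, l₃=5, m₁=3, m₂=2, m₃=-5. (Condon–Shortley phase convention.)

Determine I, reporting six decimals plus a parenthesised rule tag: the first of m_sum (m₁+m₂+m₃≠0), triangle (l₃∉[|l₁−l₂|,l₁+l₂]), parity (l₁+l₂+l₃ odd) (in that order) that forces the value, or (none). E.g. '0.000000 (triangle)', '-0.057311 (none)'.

Rules hold: Σm=0, L=14 even, 3≤5≤9.
N = 7·13·11 = 1001
Δ = 4!·2!·8!/15! = 1/675675
Racah Σ t=1..3: t=1:−1/8640 t=2:+1/2304 t=3:−1/8640 = 7/34560
⇒ 3j(3 6 5; 0 0 0)² = 7/429, sgn -1
Racah Σ t=0..0: t=0:+1/1935360 = 1/1935360
⇒ 3j(3 6 5; 3 2 -5)² = 1/1001, sgn +1
4πI² = N·(3j₀)²·(3jₘ)² = 7/429
I = -1·√(0.016317/4π) = -0.03603425
No selection rule forces the value: the integral is nonzero (none).

-0.036034 (none)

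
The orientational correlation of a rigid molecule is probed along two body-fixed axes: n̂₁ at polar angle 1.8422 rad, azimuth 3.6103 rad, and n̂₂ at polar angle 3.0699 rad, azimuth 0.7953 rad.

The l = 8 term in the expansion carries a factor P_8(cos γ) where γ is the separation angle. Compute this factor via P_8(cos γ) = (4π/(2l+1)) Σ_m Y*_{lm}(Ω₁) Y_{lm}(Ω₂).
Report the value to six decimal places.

-0.044401

Expand P_8 via completeness: Σ_{m} conj(Y_{8,m}) at Ω₁ times Y_{8,m} at Ω₂ —
  term(m=-8) = -0.000000-0.000000i   from Y*(Ω₁)=-0.313920-0.218502i, Y(Ω₂)=+0.000000-0.000000i
  term(m=-7) = +0.000000+0.000000i   from Y*(Ω₁)=-0.421601-0.059137i, Y(Ω₂)=-0.000000-0.000000i
  term(m=-6) = -0.000000-0.000000i   from Y*(Ω₁)=-0.022223+0.007596i, Y(Ω₂)=+0.000000+0.000001i
  term(m=-5) = -0.000000-0.000006i   from Y*(Ω₁)=+0.242733-0.248957i, Y(Ω₂)=+0.000012-0.000014i
  term(m=-4) = -0.000014+0.000053i   from Y*(Ω₁)=+0.046487-0.148161i, Y(Ω₂)=-0.000351+0.000014i
  term(m=-3) = -0.000783+0.001168i   from Y*(Ω₁)=+0.045748+0.275293i, Y(Ω₂)=+0.003667+0.003455i
  term(m=-2) = +0.008397-0.006426i   from Y*(Ω₁)=+0.121576+0.165566i, Y(Ω₂)=-0.001019-0.051468i
  term(m=-1) = +0.077956-0.026406i   from Y*(Ω₁)=-0.217373-0.110065i, Y(Ω₂)=-0.236489+0.241219i
  term(m=+0) = -0.231178-0.000000i   from Y*(Ω₁)=-0.218517-0.000000i, Y(Ω₂)=+1.057941+0.000000i
  term(m=+1) = +0.077956+0.026406i   from Y*(Ω₁)=+0.217373-0.110065i, Y(Ω₂)=+0.236489+0.241219i
  term(m=+2) = +0.008397+0.006426i   from Y*(Ω₁)=+0.121576-0.165566i, Y(Ω₂)=-0.001019+0.051468i
  term(m=+3) = -0.000783-0.001168i   from Y*(Ω₁)=-0.045748+0.275293i, Y(Ω₂)=-0.003667+0.003455i
  term(m=+4) = -0.000014-0.000053i   from Y*(Ω₁)=+0.046487+0.148161i, Y(Ω₂)=-0.000351-0.000014i
  term(m=+5) = -0.000000+0.000006i   from Y*(Ω₁)=-0.242733-0.248957i, Y(Ω₂)=-0.000012-0.000014i
  term(m=+6) = -0.000000+0.000000i   from Y*(Ω₁)=-0.022223-0.007596i, Y(Ω₂)=+0.000000-0.000001i
  term(m=+7) = +0.000000-0.000000i   from Y*(Ω₁)=+0.421601-0.059137i, Y(Ω₂)=+0.000000-0.000000i
  term(m=+8) = -0.000000+0.000000i   from Y*(Ω₁)=-0.313920+0.218502i, Y(Ω₂)=+0.000000+0.000000i
Total Σ_m = -0.060067-0.000000i. Multiply by 0.739198: -0.044401-0.000000i. P_8(cos γ) = -0.044401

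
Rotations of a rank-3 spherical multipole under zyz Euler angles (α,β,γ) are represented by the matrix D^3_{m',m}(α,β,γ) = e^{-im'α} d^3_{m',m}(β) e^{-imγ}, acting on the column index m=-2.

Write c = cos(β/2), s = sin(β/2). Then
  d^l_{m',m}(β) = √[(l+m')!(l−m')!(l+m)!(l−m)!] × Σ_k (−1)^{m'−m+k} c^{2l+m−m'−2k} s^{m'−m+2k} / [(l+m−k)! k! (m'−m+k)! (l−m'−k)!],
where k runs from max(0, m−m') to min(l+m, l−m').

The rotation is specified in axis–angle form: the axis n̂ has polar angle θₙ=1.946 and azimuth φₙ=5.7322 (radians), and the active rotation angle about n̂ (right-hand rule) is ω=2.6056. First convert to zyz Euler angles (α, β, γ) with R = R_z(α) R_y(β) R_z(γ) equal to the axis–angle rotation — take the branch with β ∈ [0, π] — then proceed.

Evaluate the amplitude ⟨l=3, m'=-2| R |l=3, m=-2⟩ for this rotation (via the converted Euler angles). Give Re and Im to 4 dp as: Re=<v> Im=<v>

Axis–angle → zyz. n̂ = (sinθₙcosφₙ, sinθₙsinφₙ, cosθₙ) = (+0.792737, -0.487107, -0.366462), ω = 2.6056.
R = I cosω + sinω [n̂]ₓ + (1−cosω) n̂n̂ᵀ gives
  R = [+0.308973, -0.530993, -0.789039; -0.905293, -0.418491, -0.072868; -0.291513, +0.736826, -0.610006]
β = atan2(√(R₁₃²+R₂₃²), R₃₃) = 2.226865; α = atan2(R₂₃, R₁₃) mod 2π = 3.233682; γ = atan2(R₃₂, −R₃₁) mod 2π = 1.194060
Split into d^3_{-2,-2}(β=2.2269) × two z-phases.
Half-angle: c=0.441584, s=0.897220. N=√(1·120·1·120)=120.000000
Admissible k: 0..1 (factorial args all ≥0)
  k=0: (−1)^0·120.0000/(120)·0.4416^6·0.8972^0 = +0.007415
  k=1: (−1)^1·120.0000/(24)·0.4416^4·0.8972^2 = -0.153046
d^3_{-2,-2}(2.2269) = +0.007415 -0.153046 = -0.145632
Attach z-rotation phases: D = e^{-i(-2)(3.2337)}·(-0.145632)·e^{-i(-2)(1.1941)} = +0.122663-0.078501i

Re=0.1227 Im=-0.0785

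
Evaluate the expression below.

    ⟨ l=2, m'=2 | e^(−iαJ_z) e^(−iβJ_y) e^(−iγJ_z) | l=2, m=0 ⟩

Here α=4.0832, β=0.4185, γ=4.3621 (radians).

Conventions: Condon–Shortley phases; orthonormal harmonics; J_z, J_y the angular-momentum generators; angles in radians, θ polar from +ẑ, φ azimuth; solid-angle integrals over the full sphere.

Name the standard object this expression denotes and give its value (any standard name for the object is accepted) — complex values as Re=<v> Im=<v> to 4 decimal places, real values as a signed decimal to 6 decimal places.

Wigner D-matrix element, Re=-0.0311 Im=-0.0962

This is a Wigner D-matrix element — the rotation-matrix element ⟨l m'| R(α,β,γ) |l m⟩ in the angular-momentum basis.
D^2_{2,0}(4.0832,0.4185,4.3621) = e^{-i·2·4.0832}·d^2_{2,0}(0.4185)·e^{-i·0·4.3621}. Compute d first:
Half-angle: c=0.978187, s=0.207726. N=√(24·1·2·2)=9.797959
k∈{0} keeps every argument non-negative
  k=0: (−1)^2·9.7980/(4)·0.9782^2·0.2077^2 = +0.101135
d^2_{2,0}(0.4185) = +0.101135
Phases: e^{-i·(2)·4.0832}=-0.307361-0.951593i, e^{-i·(0)·4.3621}=+1.000000+0.000000i ⇒ D=-0.031085-0.096240i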